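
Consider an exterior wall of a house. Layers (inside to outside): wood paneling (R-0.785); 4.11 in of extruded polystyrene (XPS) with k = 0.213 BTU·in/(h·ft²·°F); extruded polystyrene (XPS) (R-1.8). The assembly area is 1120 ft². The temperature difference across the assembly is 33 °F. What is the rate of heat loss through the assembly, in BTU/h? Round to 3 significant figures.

4.11/0.213 = 19.3
R_total = 0.785 + 19.3 + 1.8 = 21.88 ft²·°F·h/BTU
Q = A·ΔT/R = 1120 × 33 / 21.88 = 1689 BTU/h

1690 BTU/h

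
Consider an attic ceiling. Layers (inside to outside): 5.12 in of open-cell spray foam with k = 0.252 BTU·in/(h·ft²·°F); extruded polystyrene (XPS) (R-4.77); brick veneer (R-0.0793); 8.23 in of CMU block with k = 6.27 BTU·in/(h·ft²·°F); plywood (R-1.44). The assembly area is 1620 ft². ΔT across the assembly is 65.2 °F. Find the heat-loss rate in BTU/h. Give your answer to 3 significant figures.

3780 BTU/h

5.12/0.252 = 20.32
8.23/6.27 = 1.313
R_total = 20.32 + 4.77 + 0.0793 + 1.313 + 1.44 = 27.92 ft²·°F·h/BTU
Q = A·ΔT/R = 1620 × 65.2 / 27.92 = 3783 BTU/h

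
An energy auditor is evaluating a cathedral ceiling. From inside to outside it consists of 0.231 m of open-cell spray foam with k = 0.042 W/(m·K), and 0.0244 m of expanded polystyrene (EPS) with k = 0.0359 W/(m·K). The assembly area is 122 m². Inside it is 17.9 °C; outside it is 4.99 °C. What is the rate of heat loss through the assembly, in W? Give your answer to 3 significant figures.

255 W

0.231/0.042 = 5.5
0.0244/0.0359 = 0.6797
R_total = 5.5 + 0.6797 = 6.18 m²·K/W
Q = A·ΔT/R = 122 × (17.9 − 4.99) / 6.18 = 254.9 W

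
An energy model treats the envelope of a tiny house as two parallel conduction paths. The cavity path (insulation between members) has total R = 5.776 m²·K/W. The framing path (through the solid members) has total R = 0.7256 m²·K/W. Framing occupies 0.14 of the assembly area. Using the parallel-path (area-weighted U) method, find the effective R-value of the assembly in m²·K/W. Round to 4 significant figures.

U_eff = 0.86/5.776 + 0.14/0.7256 = 0.14889 + 0.19294 = 0.34184
R_eff = 1/U_eff = 2.9254 m²·K/W

2.925 m²·K/W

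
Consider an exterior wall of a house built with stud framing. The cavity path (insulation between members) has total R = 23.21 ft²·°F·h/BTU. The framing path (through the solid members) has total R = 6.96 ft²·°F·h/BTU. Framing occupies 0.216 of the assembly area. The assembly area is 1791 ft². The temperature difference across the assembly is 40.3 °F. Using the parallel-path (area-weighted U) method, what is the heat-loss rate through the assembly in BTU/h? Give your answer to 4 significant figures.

U_eff = 0.784/23.21 + 0.216/6.96 = 0.033779 + 0.031034 = 0.064813
R_eff = 1/U_eff = 15.429 ft²·°F·h/BTU
Q = 1791 × 40.3 / 15.429 = 4678 BTU/h

4678 BTU/h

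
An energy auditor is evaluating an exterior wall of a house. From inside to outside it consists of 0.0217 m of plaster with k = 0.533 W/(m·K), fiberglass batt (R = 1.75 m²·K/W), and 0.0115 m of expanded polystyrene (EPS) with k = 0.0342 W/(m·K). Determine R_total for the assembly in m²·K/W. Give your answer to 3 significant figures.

0.0217/0.533 = 0.04071
0.0115/0.0342 = 0.3363
R_total = 0.04071 + 1.75 + 0.3363 = 2.127 m²·K/W

2.13 m²·K/W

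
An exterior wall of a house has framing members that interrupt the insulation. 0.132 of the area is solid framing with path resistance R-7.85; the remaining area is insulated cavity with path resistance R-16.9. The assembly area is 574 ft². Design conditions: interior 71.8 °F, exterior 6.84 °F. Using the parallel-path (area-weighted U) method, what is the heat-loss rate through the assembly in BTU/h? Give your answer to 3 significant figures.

2540 BTU/h

U_eff = 0.868/16.9 + 0.132/7.85 = 0.05136 + 0.01682 = 0.06818
R_eff = 1/U_eff = 14.67 ft²·°F·h/BTU
Q = 574 × (71.8 − 6.84) / 14.67 = 2542 BTU/h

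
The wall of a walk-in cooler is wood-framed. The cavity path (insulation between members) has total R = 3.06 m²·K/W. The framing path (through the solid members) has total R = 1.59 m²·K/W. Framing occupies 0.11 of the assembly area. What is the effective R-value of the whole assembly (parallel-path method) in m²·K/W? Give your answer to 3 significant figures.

U_eff = 0.89/3.06 + 0.11/1.59 = 0.2908 + 0.06918 = 0.36
R_eff = 1/U_eff = 2.778 m²·K/W

2.78 m²·K/W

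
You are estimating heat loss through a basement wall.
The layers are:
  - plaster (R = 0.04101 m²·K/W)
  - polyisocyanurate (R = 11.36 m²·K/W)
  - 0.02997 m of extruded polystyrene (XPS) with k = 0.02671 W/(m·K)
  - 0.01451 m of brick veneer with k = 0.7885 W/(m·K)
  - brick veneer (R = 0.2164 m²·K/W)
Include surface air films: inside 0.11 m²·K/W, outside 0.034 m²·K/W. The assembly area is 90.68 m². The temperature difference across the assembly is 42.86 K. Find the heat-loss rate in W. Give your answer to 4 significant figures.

0.02997/0.02671 = 1.1221
0.01451/0.7885 = 0.018402
R_total = 0.11 + 0.04101 + 11.36 + 1.1221 + 0.018402 + 0.2164 + 0.034 = 12.902 m²·K/W
Q = A·ΔT/R = 90.68 × 42.86 / 12.902 = 301.24 W

301.2 W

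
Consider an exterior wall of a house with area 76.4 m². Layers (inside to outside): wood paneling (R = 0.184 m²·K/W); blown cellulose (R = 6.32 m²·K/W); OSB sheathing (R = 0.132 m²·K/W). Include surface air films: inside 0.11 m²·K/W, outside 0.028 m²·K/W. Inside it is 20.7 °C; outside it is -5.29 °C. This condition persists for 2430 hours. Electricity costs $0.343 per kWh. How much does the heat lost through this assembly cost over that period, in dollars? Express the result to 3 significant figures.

244 dollars

R_total = 0.11 + 0.184 + 6.32 + 0.132 + 0.028 = 6.774 m²·K/W
Q = 76.4 × (20.7 − (-5.29)) / 6.774 = 293.1 W
E = 293.1 W × 2430 h / 1000 = 712.3 kWh
Cost = 712.3 × 0.343 = $244.3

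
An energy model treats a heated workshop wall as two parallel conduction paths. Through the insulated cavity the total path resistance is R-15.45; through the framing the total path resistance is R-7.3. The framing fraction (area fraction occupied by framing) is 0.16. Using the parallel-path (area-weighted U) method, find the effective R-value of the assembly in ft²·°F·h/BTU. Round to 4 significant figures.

13.11 ft²·°F·h/BTU

U_eff = 0.84/15.45 + 0.16/7.3 = 0.054369 + 0.021918 = 0.076287
R_eff = 1/U_eff = 13.108 ft²·°F·h/BTU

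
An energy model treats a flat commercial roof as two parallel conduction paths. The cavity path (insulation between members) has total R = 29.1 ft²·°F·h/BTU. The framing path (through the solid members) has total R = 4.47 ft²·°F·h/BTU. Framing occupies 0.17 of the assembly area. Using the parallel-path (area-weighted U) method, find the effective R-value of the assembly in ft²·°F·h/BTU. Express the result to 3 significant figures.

15.0 ft²·°F·h/BTU

U_eff = 0.83/29.1 + 0.17/4.47 = 0.02852 + 0.03803 = 0.06655
R_eff = 1/U_eff = 15.03 ft²·°F·h/BTU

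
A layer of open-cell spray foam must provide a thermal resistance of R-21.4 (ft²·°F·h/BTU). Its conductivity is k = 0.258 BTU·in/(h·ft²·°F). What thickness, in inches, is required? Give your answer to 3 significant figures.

L = R × k = 21.4 × 0.258 = 5.521 in

5.52 in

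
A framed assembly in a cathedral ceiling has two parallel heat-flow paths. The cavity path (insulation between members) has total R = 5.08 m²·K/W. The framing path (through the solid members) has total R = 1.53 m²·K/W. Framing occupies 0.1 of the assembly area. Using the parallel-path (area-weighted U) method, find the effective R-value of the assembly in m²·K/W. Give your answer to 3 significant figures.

U_eff = 0.9/5.08 + 0.1/1.53 = 0.1772 + 0.06536 = 0.2425
R_eff = 1/U_eff = 4.123 m²·K/W

4.12 m²·K/W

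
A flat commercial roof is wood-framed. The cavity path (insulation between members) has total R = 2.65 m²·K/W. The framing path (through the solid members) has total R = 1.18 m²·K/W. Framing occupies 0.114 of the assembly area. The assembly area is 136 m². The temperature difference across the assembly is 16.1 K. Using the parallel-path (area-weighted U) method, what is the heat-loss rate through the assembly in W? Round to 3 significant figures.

944 W

U_eff = 0.886/2.65 + 0.114/1.18 = 0.3343 + 0.09661 = 0.4309
R_eff = 1/U_eff = 2.32 m²·K/W
Q = 136 × 16.1 / 2.32 = 943.6 W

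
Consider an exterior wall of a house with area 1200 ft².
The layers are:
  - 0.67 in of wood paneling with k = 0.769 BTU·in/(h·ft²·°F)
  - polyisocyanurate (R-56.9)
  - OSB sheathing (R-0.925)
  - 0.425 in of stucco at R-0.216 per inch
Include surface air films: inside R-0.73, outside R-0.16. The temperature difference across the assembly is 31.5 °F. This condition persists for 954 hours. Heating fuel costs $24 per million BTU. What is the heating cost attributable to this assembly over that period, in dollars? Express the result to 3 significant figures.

14.5 dollars

0.67/0.769 = 0.8713
0.425 × 0.216 = 0.0918
R_total = 0.73 + 0.8713 + 56.9 + 0.925 + 0.0918 + 0.16 = 59.68 ft²·°F·h/BTU
Q = 1200 × 31.5 / 59.68 = 633.4 BTU/h
E = 633.4 × 954 = 604300 BTU
Cost = 604300/10⁶ × 24 = $14.5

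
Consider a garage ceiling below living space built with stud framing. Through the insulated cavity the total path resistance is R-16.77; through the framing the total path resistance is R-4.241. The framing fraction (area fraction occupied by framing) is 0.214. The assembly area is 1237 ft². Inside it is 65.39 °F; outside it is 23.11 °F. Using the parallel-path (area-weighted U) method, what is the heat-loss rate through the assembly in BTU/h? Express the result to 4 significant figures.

U_eff = 0.786/16.77 + 0.214/4.241 = 0.046869 + 0.05046 = 0.097329
R_eff = 1/U_eff = 10.274 ft²·°F·h/BTU
Q = 1237 × (65.39 − 23.11) / 10.274 = 5090.4 BTU/h

5090 BTU/h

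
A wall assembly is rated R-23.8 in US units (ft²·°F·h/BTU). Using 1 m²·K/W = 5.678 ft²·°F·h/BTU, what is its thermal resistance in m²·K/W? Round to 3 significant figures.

4.19 m²·K/W

R_SI = 23.8/5.678 = 4.192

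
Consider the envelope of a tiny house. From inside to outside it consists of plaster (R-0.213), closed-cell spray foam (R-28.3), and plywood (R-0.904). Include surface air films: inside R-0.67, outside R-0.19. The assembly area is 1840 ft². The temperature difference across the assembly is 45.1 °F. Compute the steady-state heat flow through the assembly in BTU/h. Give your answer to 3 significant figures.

R_total = 0.67 + 0.213 + 28.3 + 0.904 + 0.19 = 30.28 ft²·°F·h/BTU
Q = A·ΔT/R = 1840 × 45.1 / 30.28 = 2741 BTU/h

2740 BTU/h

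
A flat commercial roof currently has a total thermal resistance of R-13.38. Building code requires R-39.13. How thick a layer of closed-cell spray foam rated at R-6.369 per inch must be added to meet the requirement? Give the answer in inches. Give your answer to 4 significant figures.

ΔR = 39.13 − 13.38 = 25.75 ft²·°F·h/BTU
L = ΔR / (R/in) = 25.75/6.369 = 4.043 in

4.043 in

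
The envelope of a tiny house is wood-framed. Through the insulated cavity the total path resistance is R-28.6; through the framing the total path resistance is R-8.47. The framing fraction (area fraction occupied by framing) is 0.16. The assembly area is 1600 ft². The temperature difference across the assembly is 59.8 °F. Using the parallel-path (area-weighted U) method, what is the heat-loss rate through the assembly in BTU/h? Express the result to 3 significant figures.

U_eff = 0.84/28.6 + 0.16/8.47 = 0.02937 + 0.01889 = 0.04826
R_eff = 1/U_eff = 20.72 ft²·°F·h/BTU
Q = 1600 × 59.8 / 20.72 = 4618 BTU/h

4620 BTU/h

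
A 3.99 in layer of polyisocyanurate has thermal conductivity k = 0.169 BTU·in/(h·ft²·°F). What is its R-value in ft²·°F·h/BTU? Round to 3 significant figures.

R = L/k = 3.99/0.169 = 23.61 ft²·°F·h/BTU

23.6 ft²·°F·h/BTU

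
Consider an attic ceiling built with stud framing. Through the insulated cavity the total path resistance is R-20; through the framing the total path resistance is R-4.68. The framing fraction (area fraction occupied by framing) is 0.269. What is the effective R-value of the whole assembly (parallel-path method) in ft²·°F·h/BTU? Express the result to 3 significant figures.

U_eff = 0.731/20 + 0.269/4.68 = 0.03655 + 0.05748 = 0.09403
R_eff = 1/U_eff = 10.64 ft²·°F·h/BTU

10.6 ft²·°F·h/BTU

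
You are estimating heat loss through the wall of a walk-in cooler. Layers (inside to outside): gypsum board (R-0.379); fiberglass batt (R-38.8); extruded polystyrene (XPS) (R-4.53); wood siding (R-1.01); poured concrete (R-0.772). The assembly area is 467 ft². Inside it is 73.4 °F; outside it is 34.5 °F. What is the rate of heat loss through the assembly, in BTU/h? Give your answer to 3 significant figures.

399 BTU/h

R_total = 0.379 + 38.8 + 4.53 + 1.01 + 0.772 = 45.49 ft²·°F·h/BTU
Q = A·ΔT/R = 467 × (73.4 − 34.5) / 45.49 = 399.3 BTU/h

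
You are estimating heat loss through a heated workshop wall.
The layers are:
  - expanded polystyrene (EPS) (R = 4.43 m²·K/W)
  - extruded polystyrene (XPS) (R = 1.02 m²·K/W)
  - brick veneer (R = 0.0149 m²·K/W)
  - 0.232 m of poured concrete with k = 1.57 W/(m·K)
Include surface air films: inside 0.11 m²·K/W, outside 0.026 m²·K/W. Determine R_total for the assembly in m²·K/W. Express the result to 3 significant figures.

5.75 m²·K/W

0.232/1.57 = 0.1478
R_total = 0.11 + 4.43 + 1.02 + 0.0149 + 0.1478 + 0.026 = 5.749 m²·K/W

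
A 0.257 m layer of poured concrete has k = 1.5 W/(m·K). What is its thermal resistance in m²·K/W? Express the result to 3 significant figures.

0.171 m²·K/W

R = L/k = 0.257/1.5 = 0.1713 m²·K/W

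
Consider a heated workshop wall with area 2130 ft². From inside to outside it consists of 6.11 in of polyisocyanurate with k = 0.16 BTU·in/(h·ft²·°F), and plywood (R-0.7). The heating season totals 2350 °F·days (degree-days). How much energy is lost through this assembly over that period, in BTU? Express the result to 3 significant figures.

6.11/0.16 = 38.19
R_total = 38.19 + 0.7 = 38.89 ft²·°F·h/BTU
E = A × HDD × 24 / R = 2130 × 2350 × 24 / 38.89 = 3089000 BTU

3090000 BTU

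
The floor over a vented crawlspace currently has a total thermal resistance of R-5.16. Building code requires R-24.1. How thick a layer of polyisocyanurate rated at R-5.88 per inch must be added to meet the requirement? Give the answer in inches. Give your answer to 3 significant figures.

3.22 in

ΔR = 24.1 − 5.16 = 18.94 ft²·°F·h/BTU
L = ΔR / (R/in) = 18.94/5.88 = 3.221 in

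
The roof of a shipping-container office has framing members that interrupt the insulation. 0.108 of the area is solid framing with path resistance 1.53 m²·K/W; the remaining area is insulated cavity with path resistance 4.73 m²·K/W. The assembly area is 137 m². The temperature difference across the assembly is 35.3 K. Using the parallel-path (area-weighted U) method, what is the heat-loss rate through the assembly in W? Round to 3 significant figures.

1250 W

U_eff = 0.892/4.73 + 0.108/1.53 = 0.1886 + 0.07059 = 0.2592
R_eff = 1/U_eff = 3.858 m²·K/W
Q = 137 × 35.3 / 3.858 = 1253 W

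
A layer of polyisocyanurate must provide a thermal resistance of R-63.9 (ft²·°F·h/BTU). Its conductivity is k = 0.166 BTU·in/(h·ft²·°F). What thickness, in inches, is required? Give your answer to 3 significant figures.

10.6 in

L = R × k = 63.9 × 0.166 = 10.61 in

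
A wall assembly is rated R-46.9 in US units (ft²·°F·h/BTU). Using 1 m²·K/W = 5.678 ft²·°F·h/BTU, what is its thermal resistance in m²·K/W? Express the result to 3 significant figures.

8.26 m²·K/W

R_SI = 46.9/5.678 = 8.26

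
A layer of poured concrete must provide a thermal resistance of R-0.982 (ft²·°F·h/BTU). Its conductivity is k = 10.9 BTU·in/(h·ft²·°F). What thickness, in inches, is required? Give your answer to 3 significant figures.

10.7 in

L = R × k = 0.982 × 10.9 = 10.7 in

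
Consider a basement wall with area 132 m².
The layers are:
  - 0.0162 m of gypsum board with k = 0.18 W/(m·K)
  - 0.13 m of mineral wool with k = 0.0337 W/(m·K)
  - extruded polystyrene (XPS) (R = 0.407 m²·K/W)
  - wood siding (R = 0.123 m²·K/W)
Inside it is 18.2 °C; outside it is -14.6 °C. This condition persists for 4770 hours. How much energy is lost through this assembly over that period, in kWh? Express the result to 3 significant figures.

4610 kWh

0.0162/0.18 = 0.09
0.13/0.0337 = 3.858
R_total = 0.09 + 3.858 + 0.407 + 0.123 = 4.478 m²·K/W
Q = 132 × (18.2 − (-14.6)) / 4.478 = 967 W
E = 967 W × 4770 h / 1000 = 4612 kWh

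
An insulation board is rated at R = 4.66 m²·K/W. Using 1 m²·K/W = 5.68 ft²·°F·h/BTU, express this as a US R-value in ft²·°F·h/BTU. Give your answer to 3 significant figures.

26.5 ft²·°F·h/BTU

R_US = 4.66 × 5.68 = 26.47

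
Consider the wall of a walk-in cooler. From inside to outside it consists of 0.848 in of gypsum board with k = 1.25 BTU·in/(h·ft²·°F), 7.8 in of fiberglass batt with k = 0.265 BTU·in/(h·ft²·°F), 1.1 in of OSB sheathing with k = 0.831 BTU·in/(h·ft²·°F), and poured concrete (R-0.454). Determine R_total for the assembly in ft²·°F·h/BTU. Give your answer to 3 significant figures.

31.9 ft²·°F·h/BTU

0.848/1.25 = 0.6784
7.8/0.265 = 29.43
1.1/0.831 = 1.324
R_total = 0.6784 + 29.43 + 1.324 + 0.454 = 31.89 ft²·°F·h/BTU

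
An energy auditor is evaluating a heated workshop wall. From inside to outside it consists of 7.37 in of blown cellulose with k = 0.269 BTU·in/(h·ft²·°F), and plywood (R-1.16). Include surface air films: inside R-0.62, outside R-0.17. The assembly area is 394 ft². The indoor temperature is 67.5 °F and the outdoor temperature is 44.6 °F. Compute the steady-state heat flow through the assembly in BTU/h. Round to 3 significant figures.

7.37/0.269 = 27.4
R_total = 0.62 + 27.4 + 1.16 + 0.17 = 29.35 ft²·°F·h/BTU
Q = A·ΔT/R = 394 × (67.5 − 44.6) / 29.35 = 307.4 BTU/h

307 BTU/h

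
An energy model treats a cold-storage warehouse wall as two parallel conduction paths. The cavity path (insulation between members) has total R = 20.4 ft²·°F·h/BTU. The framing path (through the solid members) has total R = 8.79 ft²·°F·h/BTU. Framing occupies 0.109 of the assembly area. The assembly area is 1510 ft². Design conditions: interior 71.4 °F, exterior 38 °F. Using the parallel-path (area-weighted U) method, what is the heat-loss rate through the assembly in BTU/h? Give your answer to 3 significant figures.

2830 BTU/h

U_eff = 0.891/20.4 + 0.109/8.79 = 0.04368 + 0.0124 = 0.05608
R_eff = 1/U_eff = 17.83 ft²·°F·h/BTU
Q = 1510 × (71.4 − 38) / 17.83 = 2828 BTU/h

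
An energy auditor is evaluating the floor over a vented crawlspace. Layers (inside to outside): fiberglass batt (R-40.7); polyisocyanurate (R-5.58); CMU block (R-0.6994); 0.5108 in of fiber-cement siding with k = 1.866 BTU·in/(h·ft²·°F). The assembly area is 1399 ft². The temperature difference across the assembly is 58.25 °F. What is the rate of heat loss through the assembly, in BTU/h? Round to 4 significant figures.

0.5108/1.866 = 0.27374
R_total = 40.7 + 5.58 + 0.6994 + 0.27374 = 47.253 ft²·°F·h/BTU
Q = A·ΔT/R = 1399 × 58.25 / 47.253 = 1724.6 BTU/h

1725 BTU/h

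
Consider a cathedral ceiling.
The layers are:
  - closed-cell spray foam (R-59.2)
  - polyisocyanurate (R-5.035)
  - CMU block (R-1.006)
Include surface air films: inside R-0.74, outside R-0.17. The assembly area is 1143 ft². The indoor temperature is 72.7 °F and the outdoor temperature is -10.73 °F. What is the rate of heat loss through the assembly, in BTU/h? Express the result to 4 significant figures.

1442 BTU/h

R_total = 0.74 + 59.2 + 5.035 + 1.006 + 0.17 = 66.151 ft²·°F·h/BTU
Q = A·ΔT/R = 1143 × (72.7 − (-10.73)) / 66.151 = 1441.6 BTU/h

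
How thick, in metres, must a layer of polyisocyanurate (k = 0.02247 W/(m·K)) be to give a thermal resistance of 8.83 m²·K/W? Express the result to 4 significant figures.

0.1984 m

L = R·k = 8.83 × 0.02247 = 0.19841 m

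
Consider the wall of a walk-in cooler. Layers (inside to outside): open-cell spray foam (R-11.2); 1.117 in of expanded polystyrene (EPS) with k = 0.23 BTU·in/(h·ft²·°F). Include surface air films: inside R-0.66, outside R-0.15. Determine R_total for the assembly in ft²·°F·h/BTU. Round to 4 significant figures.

1.117/0.23 = 4.8565
R_total = 0.66 + 11.2 + 4.8565 + 0.15 = 16.867 ft²·°F·h/BTU

16.87 ft²·°F·h/BTU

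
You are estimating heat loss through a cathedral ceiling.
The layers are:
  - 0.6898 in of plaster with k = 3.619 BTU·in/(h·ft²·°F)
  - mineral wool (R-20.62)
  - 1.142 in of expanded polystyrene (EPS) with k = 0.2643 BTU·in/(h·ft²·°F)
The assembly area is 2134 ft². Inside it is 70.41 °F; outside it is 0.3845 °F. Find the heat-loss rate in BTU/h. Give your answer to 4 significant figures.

5946 BTU/h

0.6898/3.619 = 0.19061
1.142/0.2643 = 4.3208
R_total = 0.19061 + 20.62 + 4.3208 = 25.131 ft²·°F·h/BTU
Q = A·ΔT/R = 2134 × (70.41 − 0.3845) / 25.131 = 5946.1 BTU/h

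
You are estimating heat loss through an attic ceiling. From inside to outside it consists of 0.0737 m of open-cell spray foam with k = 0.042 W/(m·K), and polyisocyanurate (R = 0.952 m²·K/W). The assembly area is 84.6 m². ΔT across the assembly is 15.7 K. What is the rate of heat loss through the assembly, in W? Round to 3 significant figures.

0.0737/0.042 = 1.755
R_total = 1.755 + 0.952 = 2.707 m²·K/W
Q = A·ΔT/R = 84.6 × 15.7 / 2.707 = 490.7 W

491 W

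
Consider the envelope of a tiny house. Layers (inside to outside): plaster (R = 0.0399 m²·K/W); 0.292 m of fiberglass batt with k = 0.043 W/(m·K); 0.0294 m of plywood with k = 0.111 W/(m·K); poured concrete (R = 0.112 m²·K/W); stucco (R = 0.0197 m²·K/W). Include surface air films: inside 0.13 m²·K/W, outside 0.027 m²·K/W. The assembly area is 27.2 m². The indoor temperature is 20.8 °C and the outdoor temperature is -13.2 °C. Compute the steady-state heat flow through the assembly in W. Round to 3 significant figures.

0.292/0.043 = 6.791
0.0294/0.111 = 0.2649
R_total = 0.13 + 0.0399 + 6.791 + 0.2649 + 0.112 + 0.0197 + 0.027 = 7.384 m²·K/W
Q = A·ΔT/R = 27.2 × (20.8 − (-13.2)) / 7.384 = 125.2 W

125 W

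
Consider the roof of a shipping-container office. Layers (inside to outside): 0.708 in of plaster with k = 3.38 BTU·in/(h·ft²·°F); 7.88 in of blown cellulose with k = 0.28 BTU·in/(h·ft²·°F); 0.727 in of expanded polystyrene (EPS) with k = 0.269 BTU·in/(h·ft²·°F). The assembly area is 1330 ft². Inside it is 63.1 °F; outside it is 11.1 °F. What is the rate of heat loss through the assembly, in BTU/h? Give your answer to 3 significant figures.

0.708/3.38 = 0.2095
7.88/0.28 = 28.14
0.727/0.269 = 2.703
R_total = 0.2095 + 28.14 + 2.703 = 31.05 ft²·°F·h/BTU
Q = A·ΔT/R = 1330 × (63.1 − 11.1) / 31.05 = 2227 BTU/h

2230 BTU/h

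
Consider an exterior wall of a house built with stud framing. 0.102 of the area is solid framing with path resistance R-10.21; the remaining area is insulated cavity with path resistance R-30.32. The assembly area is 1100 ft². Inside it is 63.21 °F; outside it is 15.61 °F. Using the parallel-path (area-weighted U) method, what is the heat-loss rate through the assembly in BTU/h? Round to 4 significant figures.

2074 BTU/h

U_eff = 0.898/30.32 + 0.102/10.21 = 0.029617 + 0.0099902 = 0.039608
R_eff = 1/U_eff = 25.248 ft²·°F·h/BTU
Q = 1100 × (63.21 − 15.61) / 25.248 = 2073.9 BTU/h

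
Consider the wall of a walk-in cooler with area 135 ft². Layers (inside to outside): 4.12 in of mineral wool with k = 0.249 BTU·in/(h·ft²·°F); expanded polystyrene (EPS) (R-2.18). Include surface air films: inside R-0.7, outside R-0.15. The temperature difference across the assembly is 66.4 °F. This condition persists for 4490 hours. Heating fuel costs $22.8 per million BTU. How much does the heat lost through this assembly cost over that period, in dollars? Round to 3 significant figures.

4.12/0.249 = 16.55
R_total = 0.7 + 16.55 + 2.18 + 0.15 = 19.58 ft²·°F·h/BTU
Q = 135 × 66.4 / 19.58 = 457.9 BTU/h
E = 457.9 × 4490 = 2056000 BTU
Cost = 2056000/10⁶ × 22.8 = $46.88

46.9 dollars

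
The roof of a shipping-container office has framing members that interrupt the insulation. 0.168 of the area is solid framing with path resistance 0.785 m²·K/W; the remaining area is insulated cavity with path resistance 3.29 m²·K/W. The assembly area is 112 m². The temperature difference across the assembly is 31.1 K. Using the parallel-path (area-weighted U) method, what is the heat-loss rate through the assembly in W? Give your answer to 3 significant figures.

U_eff = 0.832/3.29 + 0.168/0.785 = 0.2529 + 0.214 = 0.4669
R_eff = 1/U_eff = 2.142 m²·K/W
Q = 112 × 31.1 / 2.142 = 1626 W

1630 W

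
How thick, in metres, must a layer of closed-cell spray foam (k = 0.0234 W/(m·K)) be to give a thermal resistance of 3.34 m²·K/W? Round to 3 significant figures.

0.0782 m

L = R·k = 3.34 × 0.0234 = 0.07816 m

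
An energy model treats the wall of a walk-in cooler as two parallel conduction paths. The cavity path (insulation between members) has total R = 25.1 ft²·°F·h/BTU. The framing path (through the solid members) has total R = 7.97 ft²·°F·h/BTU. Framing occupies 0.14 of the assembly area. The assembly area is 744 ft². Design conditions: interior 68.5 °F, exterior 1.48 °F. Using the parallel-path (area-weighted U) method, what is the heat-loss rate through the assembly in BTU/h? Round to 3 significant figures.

U_eff = 0.86/25.1 + 0.14/7.97 = 0.03426 + 0.01757 = 0.05183
R_eff = 1/U_eff = 19.29 ft²·°F·h/BTU
Q = 744 × (68.5 − 1.48) / 19.29 = 2584 BTU/h

2580 BTU/h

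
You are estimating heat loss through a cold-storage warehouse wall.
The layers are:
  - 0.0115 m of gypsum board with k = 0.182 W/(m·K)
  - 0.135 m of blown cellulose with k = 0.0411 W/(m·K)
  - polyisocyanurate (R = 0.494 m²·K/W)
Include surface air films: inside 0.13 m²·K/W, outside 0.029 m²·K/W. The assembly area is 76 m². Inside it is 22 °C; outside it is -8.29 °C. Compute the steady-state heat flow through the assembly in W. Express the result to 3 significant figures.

575 W

0.0115/0.182 = 0.06319
0.135/0.0411 = 3.285
R_total = 0.13 + 0.06319 + 3.285 + 0.494 + 0.029 = 4.001 m²·K/W
Q = A·ΔT/R = 76 × (22 − (-8.29)) / 4.001 = 575.4 W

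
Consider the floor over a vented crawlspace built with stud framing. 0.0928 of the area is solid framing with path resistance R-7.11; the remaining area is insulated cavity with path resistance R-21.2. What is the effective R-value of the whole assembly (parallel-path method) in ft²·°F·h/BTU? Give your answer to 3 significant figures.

17.9 ft²·°F·h/BTU

U_eff = 0.9072/21.2 + 0.0928/7.11 = 0.04279 + 0.01305 = 0.05584
R_eff = 1/U_eff = 17.91 ft²·°F·h/BTU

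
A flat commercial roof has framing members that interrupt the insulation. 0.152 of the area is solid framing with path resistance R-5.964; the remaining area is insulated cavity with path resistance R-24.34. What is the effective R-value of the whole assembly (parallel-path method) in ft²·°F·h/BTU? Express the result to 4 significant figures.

U_eff = 0.848/24.34 + 0.152/5.964 = 0.03484 + 0.025486 = 0.060326
R_eff = 1/U_eff = 16.577 ft²·°F·h/BTU

16.58 ft²·°F·h/BTU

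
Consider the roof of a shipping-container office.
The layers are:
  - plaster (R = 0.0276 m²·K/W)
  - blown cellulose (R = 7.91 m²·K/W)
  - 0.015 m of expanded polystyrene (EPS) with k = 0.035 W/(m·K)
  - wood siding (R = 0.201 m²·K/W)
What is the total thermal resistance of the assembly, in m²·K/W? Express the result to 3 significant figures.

8.57 m²·K/W

0.015/0.035 = 0.4286
R_total = 0.0276 + 7.91 + 0.4286 + 0.201 = 8.567 m²·K/W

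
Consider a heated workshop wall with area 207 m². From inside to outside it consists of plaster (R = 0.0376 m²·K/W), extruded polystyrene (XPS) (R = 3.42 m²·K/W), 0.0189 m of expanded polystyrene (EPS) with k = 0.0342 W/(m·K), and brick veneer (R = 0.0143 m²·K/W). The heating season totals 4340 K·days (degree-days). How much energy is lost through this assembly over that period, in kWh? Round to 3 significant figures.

5360 kWh

0.0189/0.0342 = 0.5526
R_total = 0.0376 + 3.42 + 0.5526 + 0.0143 = 4.025 m²·K/W
E = A × HDD × 24 / R / 1000 = 207 × 4340 × 24 / 4.025 / 1000 = 5357 kWh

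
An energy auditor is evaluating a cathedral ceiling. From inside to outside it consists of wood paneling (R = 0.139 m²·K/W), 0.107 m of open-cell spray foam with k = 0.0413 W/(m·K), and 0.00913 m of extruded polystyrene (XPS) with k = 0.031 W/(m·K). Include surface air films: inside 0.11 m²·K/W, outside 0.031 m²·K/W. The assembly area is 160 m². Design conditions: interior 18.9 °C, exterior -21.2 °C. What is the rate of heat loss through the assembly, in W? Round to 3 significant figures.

2030 W

0.107/0.0413 = 2.591
0.00913/0.031 = 0.2945
R_total = 0.11 + 0.139 + 2.591 + 0.2945 + 0.031 = 3.165 m²·K/W
Q = A·ΔT/R = 160 × (18.9 − (-21.2)) / 3.165 = 2027 W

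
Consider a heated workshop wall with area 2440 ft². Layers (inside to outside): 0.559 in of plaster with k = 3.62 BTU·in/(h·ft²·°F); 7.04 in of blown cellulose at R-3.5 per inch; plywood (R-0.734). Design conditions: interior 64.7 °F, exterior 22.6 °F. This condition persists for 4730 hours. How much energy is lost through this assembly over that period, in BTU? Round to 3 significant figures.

0.559/3.62 = 0.1544
7.04 × 3.5 = 24.64
R_total = 0.1544 + 24.64 + 0.734 = 25.53 ft²·°F·h/BTU
Q = 2440 × (64.7 − 22.6) / 25.53 = 4024 BTU/h
E = 4024 × 4730 = 19030000 BTU

19000000 BTU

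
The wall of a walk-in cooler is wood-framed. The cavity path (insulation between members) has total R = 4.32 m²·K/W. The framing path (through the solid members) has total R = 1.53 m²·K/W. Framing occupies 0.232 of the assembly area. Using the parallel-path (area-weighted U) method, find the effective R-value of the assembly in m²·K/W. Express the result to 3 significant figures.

U_eff = 0.768/4.32 + 0.232/1.53 = 0.1778 + 0.1516 = 0.3294
R_eff = 1/U_eff = 3.036 m²·K/W

3.04 m²·K/W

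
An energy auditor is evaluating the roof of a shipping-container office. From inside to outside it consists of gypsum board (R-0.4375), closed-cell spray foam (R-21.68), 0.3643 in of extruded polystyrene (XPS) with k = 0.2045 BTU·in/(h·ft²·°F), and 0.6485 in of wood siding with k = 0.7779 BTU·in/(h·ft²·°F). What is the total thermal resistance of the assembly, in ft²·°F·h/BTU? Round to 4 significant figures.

0.3643/0.2045 = 1.7814
0.6485/0.7779 = 0.83365
R_total = 0.4375 + 21.68 + 1.7814 + 0.83365 = 24.733 ft²·°F·h/BTU

24.73 ft²·°F·h/BTU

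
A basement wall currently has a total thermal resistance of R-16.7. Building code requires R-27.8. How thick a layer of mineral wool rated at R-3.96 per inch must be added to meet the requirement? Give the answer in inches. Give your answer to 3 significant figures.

ΔR = 27.8 − 16.7 = 11.1 ft²·°F·h/BTU
L = ΔR / (R/in) = 11.1/3.96 = 2.803 in

2.80 in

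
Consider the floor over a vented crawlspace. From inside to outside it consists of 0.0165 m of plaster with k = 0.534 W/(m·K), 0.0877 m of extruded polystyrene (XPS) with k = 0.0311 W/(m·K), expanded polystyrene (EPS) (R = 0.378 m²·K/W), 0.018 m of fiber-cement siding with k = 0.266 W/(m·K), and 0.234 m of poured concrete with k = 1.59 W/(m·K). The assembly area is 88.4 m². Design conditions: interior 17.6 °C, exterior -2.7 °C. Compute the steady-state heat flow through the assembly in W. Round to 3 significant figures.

0.0165/0.534 = 0.0309
0.0877/0.0311 = 2.82
0.018/0.266 = 0.06767
0.234/1.59 = 0.1472
R_total = 0.0309 + 2.82 + 0.378 + 0.06767 + 0.1472 = 3.444 m²·K/W
Q = A·ΔT/R = 88.4 × (17.6 − (-2.7)) / 3.444 = 521.1 W

521 W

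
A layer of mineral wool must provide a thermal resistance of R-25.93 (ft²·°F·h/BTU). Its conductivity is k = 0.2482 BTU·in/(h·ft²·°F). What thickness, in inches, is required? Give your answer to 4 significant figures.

6.436 in

L = R × k = 25.93 × 0.2482 = 6.4358 in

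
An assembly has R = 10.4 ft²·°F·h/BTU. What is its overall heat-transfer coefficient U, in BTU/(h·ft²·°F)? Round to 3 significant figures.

U = 1/R = 1/10.4 = 0.09615

0.0962 BTU/(h·ft²·°F)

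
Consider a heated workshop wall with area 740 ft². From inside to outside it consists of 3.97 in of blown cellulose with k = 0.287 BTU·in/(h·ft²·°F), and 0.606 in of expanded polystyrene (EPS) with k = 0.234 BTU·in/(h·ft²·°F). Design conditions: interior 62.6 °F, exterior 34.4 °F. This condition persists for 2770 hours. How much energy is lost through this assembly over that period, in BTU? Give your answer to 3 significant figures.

3.97/0.287 = 13.83
0.606/0.234 = 2.59
R_total = 13.83 + 2.59 = 16.42 ft²·°F·h/BTU
Q = 740 × (62.6 − 34.4) / 16.42 = 1271 BTU/h
E = 1271 × 2770 = 3520000 BTU

3520000 BTU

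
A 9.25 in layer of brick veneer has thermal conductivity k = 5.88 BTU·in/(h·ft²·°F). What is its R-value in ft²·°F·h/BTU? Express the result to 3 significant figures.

1.57 ft²·°F·h/BTU

R = L/k = 9.25/5.88 = 1.573 ft²·°F·h/BTU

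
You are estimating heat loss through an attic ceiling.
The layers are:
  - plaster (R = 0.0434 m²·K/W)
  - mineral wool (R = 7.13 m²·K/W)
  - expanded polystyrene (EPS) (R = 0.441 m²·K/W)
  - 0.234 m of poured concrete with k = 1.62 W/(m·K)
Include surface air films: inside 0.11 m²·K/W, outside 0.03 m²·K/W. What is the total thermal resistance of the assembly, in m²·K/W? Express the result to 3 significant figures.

0.234/1.62 = 0.1444
R_total = 0.11 + 0.0434 + 7.13 + 0.441 + 0.1444 + 0.03 = 7.899 m²·K/W

7.90 m²·K/W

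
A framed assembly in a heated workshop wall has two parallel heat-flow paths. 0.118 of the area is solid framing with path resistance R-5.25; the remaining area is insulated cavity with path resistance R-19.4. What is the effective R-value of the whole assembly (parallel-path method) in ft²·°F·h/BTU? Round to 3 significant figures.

U_eff = 0.882/19.4 + 0.118/5.25 = 0.04546 + 0.02248 = 0.06794
R_eff = 1/U_eff = 14.72 ft²·°F·h/BTU

14.7 ft²·°F·h/BTU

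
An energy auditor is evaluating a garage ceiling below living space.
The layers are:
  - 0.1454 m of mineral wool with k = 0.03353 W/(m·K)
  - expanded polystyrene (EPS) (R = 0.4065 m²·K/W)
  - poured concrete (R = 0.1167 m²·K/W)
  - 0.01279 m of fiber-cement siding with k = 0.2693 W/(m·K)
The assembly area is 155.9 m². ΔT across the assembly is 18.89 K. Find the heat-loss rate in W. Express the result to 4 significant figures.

0.1454/0.03353 = 4.3364
0.01279/0.2693 = 0.047494
R_total = 4.3364 + 0.4065 + 0.1167 + 0.047494 = 4.9071 m²·K/W
Q = A·ΔT/R = 155.9 × 18.89 / 4.9071 = 600.14 W

600.1 W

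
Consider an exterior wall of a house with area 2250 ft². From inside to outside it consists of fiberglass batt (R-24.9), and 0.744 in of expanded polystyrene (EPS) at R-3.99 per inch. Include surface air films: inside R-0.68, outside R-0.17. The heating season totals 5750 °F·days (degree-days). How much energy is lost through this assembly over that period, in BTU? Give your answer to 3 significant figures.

10800000 BTU

0.744 × 3.99 = 2.969
R_total = 0.68 + 24.9 + 2.969 + 0.17 = 28.72 ft²·°F·h/BTU
E = A × HDD × 24 / R = 2250 × 5750 × 24 / 28.72 = 10810000 BTU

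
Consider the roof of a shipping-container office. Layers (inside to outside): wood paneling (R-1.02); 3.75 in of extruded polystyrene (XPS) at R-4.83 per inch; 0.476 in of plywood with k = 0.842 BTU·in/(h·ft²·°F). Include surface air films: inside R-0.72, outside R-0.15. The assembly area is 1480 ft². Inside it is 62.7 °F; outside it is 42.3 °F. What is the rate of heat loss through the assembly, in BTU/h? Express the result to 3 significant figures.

1470 BTU/h

3.75 × 4.83 = 18.11
0.476/0.842 = 0.5653
R_total = 0.72 + 1.02 + 18.11 + 0.5653 + 0.15 = 20.57 ft²·°F·h/BTU
Q = A·ΔT/R = 1480 × (62.7 − 42.3) / 20.57 = 1468 BTU/h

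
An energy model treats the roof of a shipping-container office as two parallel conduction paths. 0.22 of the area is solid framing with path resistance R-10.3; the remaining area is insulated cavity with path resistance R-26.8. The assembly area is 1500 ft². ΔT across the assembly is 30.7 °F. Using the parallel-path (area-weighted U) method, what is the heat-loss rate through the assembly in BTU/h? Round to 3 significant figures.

U_eff = 0.78/26.8 + 0.22/10.3 = 0.0291 + 0.02136 = 0.05046
R_eff = 1/U_eff = 19.82 ft²·°F·h/BTU
Q = 1500 × 30.7 / 19.82 = 2324 BTU/h

2320 BTU/h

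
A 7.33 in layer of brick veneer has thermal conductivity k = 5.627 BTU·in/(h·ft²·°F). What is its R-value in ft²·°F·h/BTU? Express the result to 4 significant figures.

1.303 ft²·°F·h/BTU

R = L/k = 7.33/5.627 = 1.3026 ft²·°F·h/BTU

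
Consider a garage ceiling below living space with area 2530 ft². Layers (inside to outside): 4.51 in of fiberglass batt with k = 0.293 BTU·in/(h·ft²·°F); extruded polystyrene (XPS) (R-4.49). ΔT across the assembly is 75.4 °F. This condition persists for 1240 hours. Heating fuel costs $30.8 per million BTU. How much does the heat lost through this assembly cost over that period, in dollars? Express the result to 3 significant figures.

366 dollars

4.51/0.293 = 15.39
R_total = 15.39 + 4.49 = 19.88 ft²·°F·h/BTU
Q = 2530 × 75.4 / 19.88 = 9594 BTU/h
E = 9594 × 1240 = 11900000 BTU
Cost = 11900000/10⁶ × 30.8 = $366.4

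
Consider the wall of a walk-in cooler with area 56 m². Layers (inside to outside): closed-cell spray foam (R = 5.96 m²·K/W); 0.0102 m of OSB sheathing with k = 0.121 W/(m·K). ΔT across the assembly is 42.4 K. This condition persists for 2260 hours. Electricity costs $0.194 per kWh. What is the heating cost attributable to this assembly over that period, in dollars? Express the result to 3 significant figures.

0.0102/0.121 = 0.0843
R_total = 5.96 + 0.0843 = 6.044 m²·K/W
Q = 56 × 42.4 / 6.044 = 392.8 W
E = 392.8 W × 2260 h / 1000 = 887.8 kWh
Cost = 887.8 × 0.194 = $172.2

172 dollars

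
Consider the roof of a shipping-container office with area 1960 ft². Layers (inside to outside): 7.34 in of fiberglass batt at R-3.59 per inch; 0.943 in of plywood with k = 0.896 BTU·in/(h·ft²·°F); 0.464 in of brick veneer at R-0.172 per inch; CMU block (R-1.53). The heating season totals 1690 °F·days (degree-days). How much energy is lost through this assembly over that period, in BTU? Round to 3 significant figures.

2740000 BTU

7.34 × 3.59 = 26.35
0.943/0.896 = 1.052
0.464 × 0.172 = 0.07981
R_total = 26.35 + 1.052 + 0.07981 + 1.53 = 29.01 ft²·°F·h/BTU
E = A × HDD × 24 / R = 1960 × 1690 × 24 / 29.01 = 2740000 BTU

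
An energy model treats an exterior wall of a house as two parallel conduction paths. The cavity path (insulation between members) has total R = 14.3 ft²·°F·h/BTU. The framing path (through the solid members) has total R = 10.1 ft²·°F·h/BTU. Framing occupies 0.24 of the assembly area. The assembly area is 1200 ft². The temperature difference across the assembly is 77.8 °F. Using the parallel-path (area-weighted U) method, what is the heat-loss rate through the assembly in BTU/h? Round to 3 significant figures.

7180 BTU/h

U_eff = 0.76/14.3 + 0.24/10.1 = 0.05315 + 0.02376 = 0.07691
R_eff = 1/U_eff = 13 ft²·°F·h/BTU
Q = 1200 × 77.8 / 13 = 7180 BTU/h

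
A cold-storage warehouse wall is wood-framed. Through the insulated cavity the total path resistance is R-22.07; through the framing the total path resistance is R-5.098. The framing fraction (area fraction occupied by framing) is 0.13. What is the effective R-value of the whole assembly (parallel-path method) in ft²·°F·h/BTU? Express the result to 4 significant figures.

U_eff = 0.87/22.07 + 0.13/5.098 = 0.03942 + 0.0255 = 0.06492
R_eff = 1/U_eff = 15.404 ft²·°F·h/BTU

15.40 ft²·°F·h/BTU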